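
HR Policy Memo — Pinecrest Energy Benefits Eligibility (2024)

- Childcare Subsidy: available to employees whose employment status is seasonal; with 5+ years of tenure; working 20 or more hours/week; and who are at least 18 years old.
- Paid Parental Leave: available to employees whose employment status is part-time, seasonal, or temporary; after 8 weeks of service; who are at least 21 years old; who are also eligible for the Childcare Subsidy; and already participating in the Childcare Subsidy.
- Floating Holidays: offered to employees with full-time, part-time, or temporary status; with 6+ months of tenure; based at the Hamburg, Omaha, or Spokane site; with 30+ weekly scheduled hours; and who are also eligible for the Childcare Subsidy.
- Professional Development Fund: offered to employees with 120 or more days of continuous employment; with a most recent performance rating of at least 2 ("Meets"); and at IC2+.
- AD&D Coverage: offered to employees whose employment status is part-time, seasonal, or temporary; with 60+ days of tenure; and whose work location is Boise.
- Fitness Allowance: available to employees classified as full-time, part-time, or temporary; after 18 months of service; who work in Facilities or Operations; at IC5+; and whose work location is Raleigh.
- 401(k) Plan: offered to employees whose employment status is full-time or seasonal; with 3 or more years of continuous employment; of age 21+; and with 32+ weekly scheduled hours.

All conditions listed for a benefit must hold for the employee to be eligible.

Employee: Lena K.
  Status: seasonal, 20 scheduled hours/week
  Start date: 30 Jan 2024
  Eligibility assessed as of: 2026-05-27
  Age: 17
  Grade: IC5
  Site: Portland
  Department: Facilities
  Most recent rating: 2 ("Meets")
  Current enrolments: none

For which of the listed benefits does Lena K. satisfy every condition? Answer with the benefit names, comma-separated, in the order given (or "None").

Service from 30 Jan 2024 to 2026-05-27: 848 days.
Childcare Subsidy — status seasonal ✓; service 848 days < 5 years (≈1825 days) ✗ → not eligible.
Paid Parental Leave — status seasonal ✓; service 848 days ≥ 8 weeks (≈56 days) ✓; age 17 < 21 ✗ → not eligible.
Floating Holidays — status seasonal ✗ (requires full-time, part-time, or temporary) → not eligible.
Professional Development Fund — service 848 days ≥ 120 days ✓; rating 2 ≥ 2 ✓; grade IC5 ≥ IC2 ✓ → eligible.
AD&D Coverage — status seasonal ✓; service 848 days ≥ 60 days ✓; site Portland ✗ (not Boise) → not eligible.
Fitness Allowance — status seasonal ✗ (requires full-time, part-time, or temporary) → not eligible.
401(k) Plan — status seasonal ✓; service 848 days < 3 years (≈1095 days) ✗ → not eligible.

Professional Development Fund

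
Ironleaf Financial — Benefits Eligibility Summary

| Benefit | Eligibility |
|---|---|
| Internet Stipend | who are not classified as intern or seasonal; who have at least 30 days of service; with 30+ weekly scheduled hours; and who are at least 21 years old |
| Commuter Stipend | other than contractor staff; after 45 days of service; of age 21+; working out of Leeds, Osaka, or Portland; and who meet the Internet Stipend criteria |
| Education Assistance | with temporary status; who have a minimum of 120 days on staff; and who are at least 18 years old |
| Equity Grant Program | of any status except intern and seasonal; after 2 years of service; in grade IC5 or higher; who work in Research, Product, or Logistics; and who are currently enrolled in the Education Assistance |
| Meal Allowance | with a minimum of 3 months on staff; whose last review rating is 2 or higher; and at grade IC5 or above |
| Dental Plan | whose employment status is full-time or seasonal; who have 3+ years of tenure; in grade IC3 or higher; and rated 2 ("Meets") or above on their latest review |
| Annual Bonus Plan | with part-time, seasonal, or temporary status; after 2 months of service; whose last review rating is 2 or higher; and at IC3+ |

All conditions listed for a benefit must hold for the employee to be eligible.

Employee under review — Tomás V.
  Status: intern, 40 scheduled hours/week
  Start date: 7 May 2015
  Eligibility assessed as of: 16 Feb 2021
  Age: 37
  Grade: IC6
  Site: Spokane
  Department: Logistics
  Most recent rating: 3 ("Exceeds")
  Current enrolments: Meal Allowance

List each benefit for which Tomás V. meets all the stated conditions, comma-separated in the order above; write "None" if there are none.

Meal Allowance

Service from 7 May 2015 to 16 Feb 2021: 2112 days.
Internet Stipend — status intern ✗ (excluded) → not eligible.
Commuter Stipend — status intern ✓ (not excluded); service 2112 days ≥ 45 days ✓; age 37 ≥ 21 ✓; site Spokane ✗ (not Leeds, Osaka, or Portland) → not eligible.
Education Assistance — status intern ✗ (requires temporary) → not eligible.
Equity Grant Program — status intern ✗ (excluded) → not eligible.
Meal Allowance — service 2112 days ≥ 3 months (≈90 days) ✓; rating 3 ≥ 2 ✓; grade IC6 ≥ IC5 ✓ → eligible.
Dental Plan — status intern ✗ (requires full-time or seasonal) → not eligible.
Annual Bonus Plan — status intern ✗ (requires part-time, seasonal, or temporary) → not eligible.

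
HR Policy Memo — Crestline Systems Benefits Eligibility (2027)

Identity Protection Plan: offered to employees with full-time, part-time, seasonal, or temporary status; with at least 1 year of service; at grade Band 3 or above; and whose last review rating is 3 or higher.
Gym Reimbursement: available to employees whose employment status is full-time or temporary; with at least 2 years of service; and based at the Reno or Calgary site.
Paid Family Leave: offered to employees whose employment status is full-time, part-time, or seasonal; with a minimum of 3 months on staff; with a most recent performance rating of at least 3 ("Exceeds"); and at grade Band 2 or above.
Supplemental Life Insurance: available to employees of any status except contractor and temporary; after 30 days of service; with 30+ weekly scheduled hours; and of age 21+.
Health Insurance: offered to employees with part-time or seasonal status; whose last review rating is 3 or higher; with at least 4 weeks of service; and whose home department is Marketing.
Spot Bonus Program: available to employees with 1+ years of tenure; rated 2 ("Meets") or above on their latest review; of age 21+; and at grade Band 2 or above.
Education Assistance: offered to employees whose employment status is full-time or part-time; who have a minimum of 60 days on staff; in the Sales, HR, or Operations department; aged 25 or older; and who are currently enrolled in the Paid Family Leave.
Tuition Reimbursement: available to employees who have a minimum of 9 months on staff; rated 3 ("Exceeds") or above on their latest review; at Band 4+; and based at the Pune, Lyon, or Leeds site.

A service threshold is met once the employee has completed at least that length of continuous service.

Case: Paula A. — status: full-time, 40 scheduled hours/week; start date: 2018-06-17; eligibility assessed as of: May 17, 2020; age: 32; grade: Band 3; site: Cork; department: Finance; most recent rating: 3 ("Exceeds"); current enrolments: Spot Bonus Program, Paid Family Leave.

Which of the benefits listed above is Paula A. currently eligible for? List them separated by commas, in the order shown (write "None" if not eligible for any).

Service from 2018-06-17 to May 17, 2020: 700 days.
Identity Protection Plan — status full-time ✓; service 700 days ≥ 1 year (≈365 days) ✓; grade Band 3 ≥ Band 3 ✓; rating 3 ≥ 3 ✓ → eligible.
Gym Reimbursement — status full-time ✓; service 700 days < 2 years (≈730 days) ✗ → not eligible.
Paid Family Leave — status full-time ✓; service 700 days ≥ 3 months (≈90 days) ✓; rating 3 ≥ 3 ✓; grade Band 3 ≥ Band 2 ✓ → eligible.
Supplemental Life Insurance — status full-time ✓ (not excluded); service 700 days ≥ 30 days ✓; 40 hrs/wk ≥ 30 ✓; age 32 ≥ 21 ✓ → eligible.
Health Insurance — status full-time ✗ (requires part-time or seasonal) → not eligible.
Spot Bonus Program — service 700 days ≥ 1 year (≈365 days) ✓; rating 3 ≥ 2 ✓; age 32 ≥ 21 ✓; grade Band 3 ≥ Band 2 ✓ → eligible.
Education Assistance — status full-time ✓; service 700 days ≥ 60 days ✓; dept Finance ✗ → not eligible.
Tuition Reimbursement — service 700 days ≥ 9 months (≈270 days) ✓; rating 3 ≥ 3 ✓; grade Band 3 < Band 4 ✗ → not eligible.

Identity Protection Plan, Paid Family Leave, Supplemental Life Insurance, Spot Bonus Program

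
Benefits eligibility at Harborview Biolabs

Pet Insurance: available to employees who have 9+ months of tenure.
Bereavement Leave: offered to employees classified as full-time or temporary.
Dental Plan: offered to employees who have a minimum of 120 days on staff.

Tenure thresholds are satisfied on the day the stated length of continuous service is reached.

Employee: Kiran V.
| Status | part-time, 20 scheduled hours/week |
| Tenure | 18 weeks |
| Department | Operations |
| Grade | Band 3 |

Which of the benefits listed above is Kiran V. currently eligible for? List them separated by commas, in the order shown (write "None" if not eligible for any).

Pet Insurance — service 18 weeks < 9 months (≈270 days) ✗ → not eligible.
Bereavement Leave — status part-time ✗ (requires full-time or temporary) → not eligible.
Dental Plan — service 18 weeks ≥ 120 days ✓ → eligible.

Dental Plan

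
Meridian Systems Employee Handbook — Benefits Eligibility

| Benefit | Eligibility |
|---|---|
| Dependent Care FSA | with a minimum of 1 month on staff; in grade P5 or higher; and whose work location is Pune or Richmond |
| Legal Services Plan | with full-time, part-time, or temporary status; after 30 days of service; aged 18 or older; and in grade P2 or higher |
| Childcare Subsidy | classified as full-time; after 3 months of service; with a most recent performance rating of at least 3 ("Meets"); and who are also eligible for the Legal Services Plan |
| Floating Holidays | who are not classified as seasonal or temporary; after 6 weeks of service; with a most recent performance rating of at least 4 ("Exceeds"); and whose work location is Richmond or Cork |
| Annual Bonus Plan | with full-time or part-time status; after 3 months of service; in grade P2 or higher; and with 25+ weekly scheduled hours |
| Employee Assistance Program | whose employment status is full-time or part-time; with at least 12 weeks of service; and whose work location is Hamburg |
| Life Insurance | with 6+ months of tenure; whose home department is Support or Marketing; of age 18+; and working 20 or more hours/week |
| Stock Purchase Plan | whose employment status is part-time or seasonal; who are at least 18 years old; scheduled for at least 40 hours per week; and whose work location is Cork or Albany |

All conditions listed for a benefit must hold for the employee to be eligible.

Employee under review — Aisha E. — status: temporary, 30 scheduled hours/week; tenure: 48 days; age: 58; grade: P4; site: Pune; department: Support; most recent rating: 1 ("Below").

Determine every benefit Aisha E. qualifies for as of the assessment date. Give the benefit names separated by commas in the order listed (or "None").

Legal Services Plan

Dependent Care FSA — service 48 days ≥ 1 month (≈30 days) ✓; grade P4 < P5 ✗ → not eligible.
Legal Services Plan — status temporary ✓; service 48 days ≥ 30 days ✓; age 58 ≥ 18 ✓; grade P4 ≥ P2 ✓ → eligible.
Childcare Subsidy — status temporary ✗ (requires full-time) → not eligible.
Floating Holidays — status temporary ✗ (excluded) → not eligible.
Annual Bonus Plan — status temporary ✗ (requires full-time or part-time) → not eligible.
Employee Assistance Program — status temporary ✗ (requires full-time or part-time) → not eligible.
Life Insurance — service 48 days < 6 months (≈180 days) ✗ → not eligible.
Stock Purchase Plan — status temporary ✗ (requires part-time or seasonal) → not eligible.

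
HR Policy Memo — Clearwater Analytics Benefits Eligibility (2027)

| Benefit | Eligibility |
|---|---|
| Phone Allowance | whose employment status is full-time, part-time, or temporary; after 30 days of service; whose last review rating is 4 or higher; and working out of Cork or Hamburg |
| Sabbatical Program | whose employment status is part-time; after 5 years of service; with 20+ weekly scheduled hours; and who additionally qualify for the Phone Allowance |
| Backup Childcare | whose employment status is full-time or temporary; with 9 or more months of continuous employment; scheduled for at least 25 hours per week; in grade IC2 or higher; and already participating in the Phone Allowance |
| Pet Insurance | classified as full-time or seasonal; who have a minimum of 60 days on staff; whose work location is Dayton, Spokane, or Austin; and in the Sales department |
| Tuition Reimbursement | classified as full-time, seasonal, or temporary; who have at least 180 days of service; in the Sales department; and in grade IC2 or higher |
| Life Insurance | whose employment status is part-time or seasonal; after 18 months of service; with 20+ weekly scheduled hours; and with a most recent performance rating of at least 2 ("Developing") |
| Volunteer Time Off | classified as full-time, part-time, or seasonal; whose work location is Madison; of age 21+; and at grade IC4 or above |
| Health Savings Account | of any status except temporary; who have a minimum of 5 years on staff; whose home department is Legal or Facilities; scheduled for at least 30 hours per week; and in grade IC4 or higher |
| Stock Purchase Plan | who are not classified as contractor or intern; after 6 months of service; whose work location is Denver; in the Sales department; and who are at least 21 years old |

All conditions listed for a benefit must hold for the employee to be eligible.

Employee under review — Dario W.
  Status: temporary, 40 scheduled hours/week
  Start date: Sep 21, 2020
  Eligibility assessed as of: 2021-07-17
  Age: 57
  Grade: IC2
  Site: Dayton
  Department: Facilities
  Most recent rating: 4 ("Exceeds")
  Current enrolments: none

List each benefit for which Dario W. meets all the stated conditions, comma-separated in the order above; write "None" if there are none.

Service from Sep 21, 2020 to 2021-07-17: 299 days.
Phone Allowance — status temporary ✓; service 299 days ≥ 30 days ✓; rating 4 ≥ 4 ✓; site Dayton ✗ (not Cork or Hamburg) → not eligible.
Sabbatical Program — status temporary ✗ (requires part-time) → not eligible.
Backup Childcare — status temporary ✓; service 299 days ≥ 9 months (≈270 days) ✓; 40 hrs/wk ≥ 25 ✓; grade IC2 ≥ IC2 ✓; not enrolled in Phone Allowance ✗ → not eligible.
Pet Insurance — status temporary ✗ (requires full-time or seasonal) → not eligible.
Tuition Reimbursement — status temporary ✓; service 299 days ≥ 180 days ✓; dept Facilities ✗ → not eligible.
Life Insurance — status temporary ✗ (requires part-time or seasonal) → not eligible.
Volunteer Time Off — status temporary ✗ (requires full-time, part-time, or seasonal) → not eligible.
Health Savings Account — status temporary ✗ (excluded) → not eligible.
Stock Purchase Plan — status temporary ✓ (not excluded); service 299 days ≥ 6 months (≈180 days) ✓; site Dayton ✗ (not Denver) → not eligible.

None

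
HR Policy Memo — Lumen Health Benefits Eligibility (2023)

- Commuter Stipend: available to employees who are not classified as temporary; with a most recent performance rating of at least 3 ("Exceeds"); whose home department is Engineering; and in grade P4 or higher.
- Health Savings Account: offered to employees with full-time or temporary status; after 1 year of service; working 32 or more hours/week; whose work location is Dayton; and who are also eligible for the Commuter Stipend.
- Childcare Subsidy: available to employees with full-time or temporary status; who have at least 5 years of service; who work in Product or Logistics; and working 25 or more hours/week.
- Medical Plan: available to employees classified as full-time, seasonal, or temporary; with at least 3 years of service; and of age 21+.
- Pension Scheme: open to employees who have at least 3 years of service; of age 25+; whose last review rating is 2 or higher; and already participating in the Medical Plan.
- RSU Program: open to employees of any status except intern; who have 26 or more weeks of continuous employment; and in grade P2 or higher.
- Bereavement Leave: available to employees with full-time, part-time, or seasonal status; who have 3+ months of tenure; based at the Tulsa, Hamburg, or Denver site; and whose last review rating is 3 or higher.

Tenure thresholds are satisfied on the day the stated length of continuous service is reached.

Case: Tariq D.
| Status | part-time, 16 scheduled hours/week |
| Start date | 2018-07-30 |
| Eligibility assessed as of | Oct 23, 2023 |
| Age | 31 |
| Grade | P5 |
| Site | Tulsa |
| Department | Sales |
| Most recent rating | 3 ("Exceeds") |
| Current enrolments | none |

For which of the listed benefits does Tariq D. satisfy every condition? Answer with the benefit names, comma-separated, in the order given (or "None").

RSU Program, Bereavement Leave

Service from 2018-07-30 to Oct 23, 2023: 1911 days.
Commuter Stipend — status part-time ✓ (not excluded); rating 3 ≥ 3 ✓; dept Sales ✗ → not eligible.
Health Savings Account — status part-time ✗ (requires full-time or temporary) → not eligible.
Childcare Subsidy — status part-time ✗ (requires full-time or temporary) → not eligible.
Medical Plan — status part-time ✗ (requires full-time, seasonal, or temporary) → not eligible.
Pension Scheme — service 1911 days ≥ 3 years (≈1095 days) ✓; age 31 ≥ 25 ✓; rating 3 ≥ 2 ✓; not enrolled in Medical Plan ✗ → not eligible.
RSU Program — status part-time ✓ (not excluded); service 1911 days ≥ 26 weeks (≈182 days) ✓; grade P5 ≥ P2 ✓ → eligible.
Bereavement Leave — status part-time ✓; service 1911 days ≥ 3 months (≈90 days) ✓; site Tulsa ✓; rating 3 ≥ 3 ✓ → eligible.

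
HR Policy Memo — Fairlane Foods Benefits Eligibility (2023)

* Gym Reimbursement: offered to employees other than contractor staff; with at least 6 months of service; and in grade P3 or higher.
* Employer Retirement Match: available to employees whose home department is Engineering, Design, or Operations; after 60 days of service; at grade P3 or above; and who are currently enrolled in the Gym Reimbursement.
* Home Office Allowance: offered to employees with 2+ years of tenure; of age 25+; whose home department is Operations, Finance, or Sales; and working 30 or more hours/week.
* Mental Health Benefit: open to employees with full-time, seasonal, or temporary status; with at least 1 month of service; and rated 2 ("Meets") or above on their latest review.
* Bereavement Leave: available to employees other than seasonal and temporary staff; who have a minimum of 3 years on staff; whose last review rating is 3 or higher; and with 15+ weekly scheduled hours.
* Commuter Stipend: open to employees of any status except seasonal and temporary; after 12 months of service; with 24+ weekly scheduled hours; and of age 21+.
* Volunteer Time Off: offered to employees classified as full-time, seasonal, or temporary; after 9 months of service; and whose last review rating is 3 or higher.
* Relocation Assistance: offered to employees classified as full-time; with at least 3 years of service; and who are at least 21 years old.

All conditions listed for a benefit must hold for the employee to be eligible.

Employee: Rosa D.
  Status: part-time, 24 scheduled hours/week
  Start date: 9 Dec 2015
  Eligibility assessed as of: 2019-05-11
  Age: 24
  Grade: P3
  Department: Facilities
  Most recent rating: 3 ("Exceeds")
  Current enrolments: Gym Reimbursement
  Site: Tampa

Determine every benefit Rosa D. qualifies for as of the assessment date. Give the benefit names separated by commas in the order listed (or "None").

Gym Reimbursement, Bereavement Leave, Commuter Stipend

Service from 9 Dec 2015 to 2019-05-11: 1249 days.
Gym Reimbursement — status part-time ✓ (not excluded); service 1249 days ≥ 6 months (≈180 days) ✓; grade P3 ≥ P3 ✓ → eligible.
Employer Retirement Match — dept Facilities ✗ → not eligible.
Home Office Allowance — service 1249 days ≥ 2 years (≈730 days) ✓; age 24 < 25 ✗ → not eligible.
Mental Health Benefit — status part-time ✗ (requires full-time, seasonal, or temporary) → not eligible.
Bereavement Leave — status part-time ✓ (not excluded); service 1249 days ≥ 3 years (≈1095 days) ✓; rating 3 ≥ 3 ✓; 24 hrs/wk ≥ 15 ✓ → eligible.
Commuter Stipend — status part-time ✓ (not excluded); service 1249 days ≥ 12 months (≈360 days) ✓; 24 hrs/wk ≥ 24 ✓; age 24 ≥ 21 ✓ → eligible.
Volunteer Time Off — status part-time ✗ (requires full-time, seasonal, or temporary) → not eligible.
Relocation Assistance — status part-time ✗ (requires full-time) → not eligible.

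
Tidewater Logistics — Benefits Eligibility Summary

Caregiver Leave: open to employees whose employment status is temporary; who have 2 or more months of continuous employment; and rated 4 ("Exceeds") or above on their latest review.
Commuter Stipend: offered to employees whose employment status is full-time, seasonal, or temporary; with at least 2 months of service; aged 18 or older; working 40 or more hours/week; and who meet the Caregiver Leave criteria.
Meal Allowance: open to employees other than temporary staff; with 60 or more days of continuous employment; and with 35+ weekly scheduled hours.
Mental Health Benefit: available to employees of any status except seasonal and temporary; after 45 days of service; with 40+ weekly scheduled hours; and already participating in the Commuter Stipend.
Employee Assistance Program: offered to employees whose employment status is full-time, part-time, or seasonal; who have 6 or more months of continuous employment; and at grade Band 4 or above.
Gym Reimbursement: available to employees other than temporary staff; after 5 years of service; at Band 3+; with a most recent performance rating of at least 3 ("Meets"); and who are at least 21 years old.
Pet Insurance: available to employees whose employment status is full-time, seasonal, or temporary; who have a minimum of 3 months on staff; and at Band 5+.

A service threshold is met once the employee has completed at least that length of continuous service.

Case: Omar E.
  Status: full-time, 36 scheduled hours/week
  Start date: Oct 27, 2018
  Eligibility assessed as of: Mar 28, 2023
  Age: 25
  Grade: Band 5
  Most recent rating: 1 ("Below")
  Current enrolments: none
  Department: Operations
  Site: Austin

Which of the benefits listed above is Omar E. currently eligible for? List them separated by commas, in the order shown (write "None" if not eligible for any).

Service from Oct 27, 2018 to Mar 28, 2023: 1613 days.
Caregiver Leave — status full-time ✗ (requires temporary) → not eligible.
Commuter Stipend — status full-time ✓; service 1613 days ≥ 2 months (≈60 days) ✓; age 25 ≥ 18 ✓; 36 hrs/wk < 40 ✗ → not eligible.
Meal Allowance — status full-time ✓ (not excluded); service 1613 days ≥ 60 days ✓; 36 hrs/wk ≥ 35 ✓ → eligible.
Mental Health Benefit — status full-time ✓ (not excluded); service 1613 days ≥ 45 days ✓; 36 hrs/wk < 40 ✗ → not eligible.
Employee Assistance Program — status full-time ✓; service 1613 days ≥ 6 months (≈180 days) ✓; grade Band 5 ≥ Band 4 ✓ → eligible.
Gym Reimbursement — status full-time ✓ (not excluded); service 1613 days < 5 years (≈1825 days) ✗ → not eligible.
Pet Insurance — status full-time ✓; service 1613 days ≥ 3 months (≈90 days) ✓; grade Band 5 ≥ Band 5 ✓ → eligible.

Meal Allowance, Employee Assistance Program, Pet Insurance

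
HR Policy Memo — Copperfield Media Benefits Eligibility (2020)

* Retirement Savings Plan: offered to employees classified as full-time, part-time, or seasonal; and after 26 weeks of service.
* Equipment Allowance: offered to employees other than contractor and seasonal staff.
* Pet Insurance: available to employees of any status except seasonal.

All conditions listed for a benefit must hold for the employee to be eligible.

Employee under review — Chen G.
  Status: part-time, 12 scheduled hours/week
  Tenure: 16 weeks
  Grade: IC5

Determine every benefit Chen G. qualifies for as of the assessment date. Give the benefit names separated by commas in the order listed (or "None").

Retirement Savings Plan — status part-time ✓; service 16 weeks < 26 weeks ✗ → not eligible.
Equipment Allowance — status part-time ✓ (not excluded) → eligible.
Pet Insurance — status part-time ✓ (not excluded) → eligible.

Equipment Allowance, Pet Insurance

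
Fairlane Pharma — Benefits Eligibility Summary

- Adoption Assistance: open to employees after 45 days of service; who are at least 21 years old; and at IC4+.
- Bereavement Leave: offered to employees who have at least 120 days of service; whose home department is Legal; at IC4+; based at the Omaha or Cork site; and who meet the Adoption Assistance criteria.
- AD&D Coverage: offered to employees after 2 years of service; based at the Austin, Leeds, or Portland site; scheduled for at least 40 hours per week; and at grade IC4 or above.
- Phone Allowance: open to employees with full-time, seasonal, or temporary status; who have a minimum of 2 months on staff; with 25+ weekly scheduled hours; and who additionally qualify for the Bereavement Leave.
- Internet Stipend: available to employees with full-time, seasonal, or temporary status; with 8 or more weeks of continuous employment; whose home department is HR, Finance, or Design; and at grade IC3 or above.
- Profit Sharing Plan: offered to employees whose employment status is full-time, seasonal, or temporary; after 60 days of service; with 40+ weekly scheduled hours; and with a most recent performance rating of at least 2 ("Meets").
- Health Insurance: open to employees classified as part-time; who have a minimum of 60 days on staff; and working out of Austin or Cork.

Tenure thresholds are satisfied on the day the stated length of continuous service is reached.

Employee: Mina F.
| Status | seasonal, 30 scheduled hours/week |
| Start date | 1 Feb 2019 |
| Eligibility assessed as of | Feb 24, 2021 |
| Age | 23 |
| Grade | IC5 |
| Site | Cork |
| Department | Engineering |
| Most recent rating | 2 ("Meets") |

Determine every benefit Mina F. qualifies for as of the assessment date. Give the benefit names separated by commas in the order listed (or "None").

Service from 1 Feb 2019 to Feb 24, 2021: 754 days.
Adoption Assistance — service 754 days ≥ 45 days ✓; age 23 ≥ 21 ✓; grade IC5 ≥ IC4 ✓ → eligible.
Bereavement Leave — service 754 days ≥ 120 days ✓; dept Engineering ✗ → not eligible.
AD&D Coverage — service 754 days ≥ 2 years (≈730 days) ✓; site Cork ✗ (not Austin, Leeds, or Portland) → not eligible.
Phone Allowance — status seasonal ✓; service 754 days ≥ 2 months (≈60 days) ✓; 30 hrs/wk ≥ 25 ✓; not eligible for Bereavement Leave ✗ → not eligible.
Internet Stipend — status seasonal ✓; service 754 days ≥ 8 weeks (≈56 days) ✓; dept Engineering ✗ → not eligible.
Profit Sharing Plan — status seasonal ✓; service 754 days ≥ 60 days ✓; 30 hrs/wk < 40 ✗ → not eligible.
Health Insurance — status seasonal ✗ (requires part-time) → not eligible.

Adoption Assistance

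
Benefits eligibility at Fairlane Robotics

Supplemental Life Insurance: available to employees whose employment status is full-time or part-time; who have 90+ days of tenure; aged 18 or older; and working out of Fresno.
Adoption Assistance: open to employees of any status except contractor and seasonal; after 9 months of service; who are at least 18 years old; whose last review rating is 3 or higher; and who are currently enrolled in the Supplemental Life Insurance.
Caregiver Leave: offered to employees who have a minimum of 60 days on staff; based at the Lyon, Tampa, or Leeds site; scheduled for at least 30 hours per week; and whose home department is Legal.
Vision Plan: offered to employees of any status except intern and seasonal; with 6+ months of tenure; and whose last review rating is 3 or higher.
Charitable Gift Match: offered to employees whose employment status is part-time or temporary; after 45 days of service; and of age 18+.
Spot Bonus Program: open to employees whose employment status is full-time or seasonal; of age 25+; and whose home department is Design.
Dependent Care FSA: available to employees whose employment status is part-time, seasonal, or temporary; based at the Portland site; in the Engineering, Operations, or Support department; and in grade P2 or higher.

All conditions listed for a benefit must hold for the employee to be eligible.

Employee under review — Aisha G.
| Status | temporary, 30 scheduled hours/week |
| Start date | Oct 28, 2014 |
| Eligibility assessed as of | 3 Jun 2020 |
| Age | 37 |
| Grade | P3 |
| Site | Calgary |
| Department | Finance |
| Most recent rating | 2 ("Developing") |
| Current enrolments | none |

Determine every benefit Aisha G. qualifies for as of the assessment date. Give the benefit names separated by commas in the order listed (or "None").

Service from Oct 28, 2014 to 3 Jun 2020: 2045 days.
Supplemental Life Insurance — status temporary ✗ (requires full-time or part-time) → not eligible.
Adoption Assistance — status temporary ✓ (not excluded); service 2045 days ≥ 9 months (≈270 days) ✓; age 37 ≥ 18 ✓; rating 2 < 3 ✗ → not eligible.
Caregiver Leave — service 2045 days ≥ 60 days ✓; site Calgary ✗ (not Lyon, Tampa, or Leeds) → not eligible.
Vision Plan — status temporary ✓ (not excluded); service 2045 days ≥ 6 months (≈180 days) ✓; rating 2 < 3 ✗ → not eligible.
Charitable Gift Match — status temporary ✓; service 2045 days ≥ 45 days ✓; age 37 ≥ 18 ✓ → eligible.
Spot Bonus Program — status temporary ✗ (requires full-time or seasonal) → not eligible.
Dependent Care FSA — status temporary ✓; site Calgary ✗ (not Portland) → not eligible.

Charitable Gift Match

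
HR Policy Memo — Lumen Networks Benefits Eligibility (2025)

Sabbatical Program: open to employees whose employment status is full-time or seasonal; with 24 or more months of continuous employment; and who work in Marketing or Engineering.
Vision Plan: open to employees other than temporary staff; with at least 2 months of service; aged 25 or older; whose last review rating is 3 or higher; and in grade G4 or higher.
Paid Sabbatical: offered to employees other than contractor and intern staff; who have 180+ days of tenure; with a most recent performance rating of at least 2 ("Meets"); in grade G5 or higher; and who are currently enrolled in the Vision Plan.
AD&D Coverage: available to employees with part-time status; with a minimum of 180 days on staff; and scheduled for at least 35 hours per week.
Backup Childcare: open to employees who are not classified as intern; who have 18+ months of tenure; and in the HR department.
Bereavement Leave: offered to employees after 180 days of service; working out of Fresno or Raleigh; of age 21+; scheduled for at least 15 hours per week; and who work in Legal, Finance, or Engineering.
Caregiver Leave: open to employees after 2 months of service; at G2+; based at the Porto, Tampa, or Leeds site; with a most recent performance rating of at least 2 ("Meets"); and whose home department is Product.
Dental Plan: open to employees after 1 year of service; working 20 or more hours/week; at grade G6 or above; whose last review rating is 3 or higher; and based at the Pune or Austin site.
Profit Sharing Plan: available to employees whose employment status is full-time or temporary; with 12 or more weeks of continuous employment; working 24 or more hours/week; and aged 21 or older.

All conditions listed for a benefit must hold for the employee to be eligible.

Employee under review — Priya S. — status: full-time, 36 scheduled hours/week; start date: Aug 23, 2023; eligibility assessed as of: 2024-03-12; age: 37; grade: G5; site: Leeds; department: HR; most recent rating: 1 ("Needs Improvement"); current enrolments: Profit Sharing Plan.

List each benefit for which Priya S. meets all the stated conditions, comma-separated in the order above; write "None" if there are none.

Service from Aug 23, 2023 to 2024-03-12: 202 days.
Sabbatical Program — status full-time ✓; service 202 days < 24 months (≈720 days) ✗ → not eligible.
Vision Plan — status full-time ✓ (not excluded); service 202 days ≥ 2 months (≈60 days) ✓; age 37 ≥ 25 ✓; rating 1 < 3 ✗ → not eligible.
Paid Sabbatical — status full-time ✓ (not excluded); service 202 days ≥ 180 days ✓; rating 1 < 2 ✗ → not eligible.
AD&D Coverage — status full-time ✗ (requires part-time) → not eligible.
Backup Childcare — status full-time ✓ (not excluded); service 202 days < 18 months (≈540 days) ✗ → not eligible.
Bereavement Leave — service 202 days ≥ 180 days ✓; site Leeds ✗ (not Fresno or Raleigh) → not eligible.
Caregiver Leave — service 202 days ≥ 2 months (≈60 days) ✓; grade G5 ≥ G2 ✓; site Leeds ✓; rating 1 < 2 ✗ → not eligible.
Dental Plan — service 202 days < 1 year (≈365 days) ✗ → not eligible.
Profit Sharing Plan — status full-time ✓; service 202 days ≥ 12 weeks (≈84 days) ✓; 36 hrs/wk ≥ 24 ✓; age 37 ≥ 21 ✓ → eligible.

Profit Sharing Plan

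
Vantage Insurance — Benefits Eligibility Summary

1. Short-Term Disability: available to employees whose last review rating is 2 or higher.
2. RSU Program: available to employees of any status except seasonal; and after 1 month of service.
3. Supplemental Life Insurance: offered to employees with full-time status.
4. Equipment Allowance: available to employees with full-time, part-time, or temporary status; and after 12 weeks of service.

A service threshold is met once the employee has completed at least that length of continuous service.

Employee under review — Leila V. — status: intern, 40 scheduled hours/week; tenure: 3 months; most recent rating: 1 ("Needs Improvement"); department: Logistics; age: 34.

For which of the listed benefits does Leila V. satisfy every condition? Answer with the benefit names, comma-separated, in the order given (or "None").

RSU Program

Short-Term Disability — rating 1 < 2 ✗ → not eligible.
RSU Program — status intern ✓ (not excluded); service 3 months ≥ 1 month ✓ → eligible.
Supplemental Life Insurance — status intern ✗ (requires full-time) → not eligible.
Equipment Allowance — status intern ✗ (requires full-time, part-time, or temporary) → not eligible.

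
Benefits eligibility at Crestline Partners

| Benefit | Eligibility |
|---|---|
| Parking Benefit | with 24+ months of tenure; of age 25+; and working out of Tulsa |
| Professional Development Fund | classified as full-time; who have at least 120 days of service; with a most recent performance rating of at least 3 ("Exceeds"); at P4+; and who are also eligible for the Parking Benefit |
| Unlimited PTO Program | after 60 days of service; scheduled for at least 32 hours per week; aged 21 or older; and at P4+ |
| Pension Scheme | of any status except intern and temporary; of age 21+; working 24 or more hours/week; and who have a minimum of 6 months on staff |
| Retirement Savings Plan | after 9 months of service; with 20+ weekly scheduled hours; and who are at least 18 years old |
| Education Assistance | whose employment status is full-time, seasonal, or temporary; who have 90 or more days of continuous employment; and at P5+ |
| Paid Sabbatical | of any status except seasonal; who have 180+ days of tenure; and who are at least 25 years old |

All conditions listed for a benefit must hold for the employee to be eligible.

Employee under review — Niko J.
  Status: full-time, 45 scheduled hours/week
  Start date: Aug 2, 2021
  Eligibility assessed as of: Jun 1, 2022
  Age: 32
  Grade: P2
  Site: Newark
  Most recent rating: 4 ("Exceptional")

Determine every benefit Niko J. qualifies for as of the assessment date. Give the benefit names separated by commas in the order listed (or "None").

Service from Aug 2, 2021 to Jun 1, 2022: 303 days.
Parking Benefit — service 303 days < 24 months (≈720 days) ✗ → not eligible.
Professional Development Fund — status full-time ✓; service 303 days ≥ 120 days ✓; rating 4 ≥ 3 ✓; grade P2 < P4 ✗ → not eligible.
Unlimited PTO Program — service 303 days ≥ 60 days ✓; 45 hrs/wk ≥ 32 ✓; age 32 ≥ 21 ✓; grade P2 < P4 ✗ → not eligible.
Pension Scheme — status full-time ✓ (not excluded); age 32 ≥ 21 ✓; 45 hrs/wk ≥ 24 ✓; service 303 days ≥ 6 months (≈180 days) ✓ → eligible.
Retirement Savings Plan — service 303 days ≥ 9 months (≈270 days) ✓; 45 hrs/wk ≥ 20 ✓; age 32 ≥ 18 ✓ → eligible.
Education Assistance — status full-time ✓; service 303 days ≥ 90 days ✓; grade P2 < P5 ✗ → not eligible.
Paid Sabbatical — status full-time ✓ (not excluded); service 303 days ≥ 180 days ✓; age 32 ≥ 25 ✓ → eligible.

Pension Scheme, Retirement Savings Plan, Paid Sabbatical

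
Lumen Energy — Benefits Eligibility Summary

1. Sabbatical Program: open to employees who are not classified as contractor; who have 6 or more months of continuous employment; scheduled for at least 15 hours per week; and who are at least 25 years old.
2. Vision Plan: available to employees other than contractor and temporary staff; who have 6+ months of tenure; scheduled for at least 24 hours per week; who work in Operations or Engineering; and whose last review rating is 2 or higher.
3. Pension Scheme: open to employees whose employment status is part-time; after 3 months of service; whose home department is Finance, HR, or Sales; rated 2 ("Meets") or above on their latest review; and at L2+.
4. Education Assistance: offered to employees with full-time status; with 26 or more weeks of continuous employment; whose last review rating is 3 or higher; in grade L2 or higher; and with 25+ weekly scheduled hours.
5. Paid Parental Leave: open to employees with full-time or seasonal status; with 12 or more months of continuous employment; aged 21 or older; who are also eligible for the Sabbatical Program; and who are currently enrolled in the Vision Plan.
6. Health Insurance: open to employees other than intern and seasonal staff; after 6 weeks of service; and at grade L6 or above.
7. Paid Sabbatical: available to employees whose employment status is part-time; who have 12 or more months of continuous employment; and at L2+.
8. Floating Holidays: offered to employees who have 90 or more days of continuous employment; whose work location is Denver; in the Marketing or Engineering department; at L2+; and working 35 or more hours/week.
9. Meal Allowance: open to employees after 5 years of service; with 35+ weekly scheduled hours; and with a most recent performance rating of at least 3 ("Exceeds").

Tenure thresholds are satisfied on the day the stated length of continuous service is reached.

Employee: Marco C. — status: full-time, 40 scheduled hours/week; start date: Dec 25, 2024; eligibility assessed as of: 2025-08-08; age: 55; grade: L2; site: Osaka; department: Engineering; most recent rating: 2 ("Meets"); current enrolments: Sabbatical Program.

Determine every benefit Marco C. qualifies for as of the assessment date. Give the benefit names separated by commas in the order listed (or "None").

Service from Dec 25, 2024 to 2025-08-08: 226 days.
Sabbatical Program — status full-time ✓ (not excluded); service 226 days ≥ 6 months (≈180 days) ✓; 40 hrs/wk ≥ 15 ✓; age 55 ≥ 25 ✓ → eligible.
Vision Plan — status full-time ✓ (not excluded); service 226 days ≥ 6 months (≈180 days) ✓; 40 hrs/wk ≥ 24 ✓; dept Engineering ✓; rating 2 ≥ 2 ✓ → eligible.
Pension Scheme — status full-time ✗ (requires part-time) → not eligible.
Education Assistance — status full-time ✓; service 226 days ≥ 26 weeks (≈182 days) ✓; rating 2 < 3 ✗ → not eligible.
Paid Parental Leave — status full-time ✓; service 226 days < 12 months (≈360 days) ✗ → not eligible.
Health Insurance — status full-time ✓ (not excluded); service 226 days ≥ 6 weeks (≈42 days) ✓; grade L2 < L6 ✗ → not eligible.
Paid Sabbatical — status full-time ✗ (requires part-time) → not eligible.
Floating Holidays — service 226 days ≥ 90 days ✓; site Osaka ✗ (not Denver) → not eligible.
Meal Allowance — service 226 days < 5 years (≈1825 days) ✗ → not eligible.

Sabbatical Program, Vision Plan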